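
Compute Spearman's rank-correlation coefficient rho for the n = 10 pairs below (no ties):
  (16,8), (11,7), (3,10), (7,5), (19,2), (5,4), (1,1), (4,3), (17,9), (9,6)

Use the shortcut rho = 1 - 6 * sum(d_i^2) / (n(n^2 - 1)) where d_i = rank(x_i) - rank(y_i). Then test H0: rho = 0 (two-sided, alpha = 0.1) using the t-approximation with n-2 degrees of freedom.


Step 1: Rank x and y separately (midranks; no ties here).
rank(x): 16->8, 11->7, 3->2, 7->5, 19->10, 5->4, 1->1, 4->3, 17->9, 9->6
rank(y): 8->8, 7->7, 10->10, 5->5, 2->2, 4->4, 1->1, 3->3, 9->9, 6->6
Step 2: d_i = R_x(i) - R_y(i); compute d_i^2.
  (8-8)^2=0, (7-7)^2=0, (2-10)^2=64, (5-5)^2=0, (10-2)^2=64, (4-4)^2=0, (1-1)^2=0, (3-3)^2=0, (9-9)^2=0, (6-6)^2=0
sum(d^2) = 128.
Step 3: rho = 1 - 6*128 / (10*(10^2 - 1)) = 1 - 768/990 = 0.224242.
Step 4: Under H0, t = rho * sqrt((n-2)/(1-rho^2)) = 0.6508 ~ t(8).
Step 5: Two-sided p-value from the t-distribution with 8 df = 0.533401.
Step 6: alpha = 0.1. fail to reject H0.

rho = 0.2242, p = 0.533401, fail to reject H0 at alpha = 0.1.


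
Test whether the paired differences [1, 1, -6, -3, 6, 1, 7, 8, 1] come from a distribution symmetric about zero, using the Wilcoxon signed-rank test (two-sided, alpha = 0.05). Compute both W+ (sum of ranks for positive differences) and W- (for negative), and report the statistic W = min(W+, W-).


Step 1: Drop any zero differences (none here) and take |d_i|.
|d| = [1, 1, 6, 3, 6, 1, 7, 8, 1]
Step 2: Midrank |d_i| (ties get averaged ranks).
ranks: |1|->2.5, |1|->2.5, |6|->6.5, |3|->5, |6|->6.5, |1|->2.5, |7|->8, |8|->9, |1|->2.5
Step 3: Attach original signs; sum ranks with positive sign and with negative sign.
W+ = 2.5 + 2.5 + 6.5 + 2.5 + 8 + 9 + 2.5 = 33.5
W- = 6.5 + 5 = 11.5
(Check: W+ + W- = 45 should equal n(n+1)/2 = 45.)
Step 4: Test statistic W = min(W+, W-) = 11.5.
Step 5: Ties in |d|, so use the tie-corrected normal approximation.
        E[W] = n(n+1)/4 = 9*10/4 = 22.5.
        Tie groups: |d|=1 (t=4), |d|=6 (t=2); sum(t^3 - t) = 66.
        Var[W] = n(n+1)(2n+1)/24 - sum(t^3-t)/48 = 1710/24 - 66/48 = 69.875.
        z = (W - E[W]) / sqrt(Var[W]) = (11.5 - 22.5) / 8.3591 = -1.3159.
        Two-sided p = 2*Phi(z) = 0.188199.
Step 6: alpha = 0.05. fail to reject H0.

W+ = 33.5, W- = 11.5, W = min = 11.5, p = 0.188199, fail to reject H0.


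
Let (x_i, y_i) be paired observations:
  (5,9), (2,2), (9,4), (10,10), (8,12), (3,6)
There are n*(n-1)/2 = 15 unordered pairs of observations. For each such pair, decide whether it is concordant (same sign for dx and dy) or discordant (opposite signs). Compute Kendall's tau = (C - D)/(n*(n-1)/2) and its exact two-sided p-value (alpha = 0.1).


Step 1: Enumerate the 15 unordered pairs (i,j) with i<j and classify each by sign(x_j-x_i) * sign(y_j-y_i).
  (1,2):dx=-3,dy=-7->C; (1,3):dx=+4,dy=-5->D; (1,4):dx=+5,dy=+1->C; (1,5):dx=+3,dy=+3->C
  (1,6):dx=-2,dy=-3->C; (2,3):dx=+7,dy=+2->C; (2,4):dx=+8,dy=+8->C; (2,5):dx=+6,dy=+10->C
  (2,6):dx=+1,dy=+4->C; (3,4):dx=+1,dy=+6->C; (3,5):dx=-1,dy=+8->D; (3,6):dx=-6,dy=+2->D
  (4,5):dx=-2,dy=+2->D; (4,6):dx=-7,dy=-4->C; (5,6):dx=-5,dy=-6->C
Step 2: C = 11, D = 4, total pairs = 15.
Step 3: tau = (C - D)/(n(n-1)/2) = (11 - 4)/15 = 0.466667.
Step 4: Exact two-sided p-value (enumerate n! = 720 permutations of y under H0): p = 0.272222.
Step 5: alpha = 0.1. fail to reject H0.

tau_b = 0.4667 (C=11, D=4), p = 0.272222, fail to reject H0.


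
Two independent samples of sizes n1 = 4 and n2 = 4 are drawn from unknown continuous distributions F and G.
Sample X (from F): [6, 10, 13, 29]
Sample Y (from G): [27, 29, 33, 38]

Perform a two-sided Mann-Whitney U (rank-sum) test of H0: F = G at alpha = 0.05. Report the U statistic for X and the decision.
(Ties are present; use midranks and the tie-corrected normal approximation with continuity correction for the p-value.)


Step 1: Combine and sort all 8 observations; assign midranks.
sorted (value, group): (6,X), (10,X), (13,X), (27,Y), (29,X), (29,Y), (33,Y), (38,Y)
ranks: 6->1, 10->2, 13->3, 27->4, 29->5.5, 29->5.5, 33->7, 38->8
Step 2: Rank sum for X: R1 = 1 + 2 + 3 + 5.5 = 11.5.
Step 3: U_X = R1 - n1(n1+1)/2 = 11.5 - 4*5/2 = 11.5 - 10 = 1.5.
       U_Y = n1*n2 - U_X = 16 - 1.5 = 14.5.
Step 4: Ties are present, so use the tie-corrected normal approximation (with continuity correction) for the p-value.
Step 5: p-value = 0.081429; compare to alpha = 0.05. fail to reject H0.

U_X = 1.5, p = 0.081429, fail to reject H0 at alpha = 0.05.


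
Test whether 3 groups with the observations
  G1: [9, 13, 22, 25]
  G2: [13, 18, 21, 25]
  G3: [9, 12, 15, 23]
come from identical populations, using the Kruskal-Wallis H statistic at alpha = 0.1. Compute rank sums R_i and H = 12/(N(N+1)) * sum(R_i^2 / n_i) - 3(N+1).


Step 1: Combine all N = 12 observations and assign midranks.
sorted (value, group, rank): (9,G1,1.5), (9,G3,1.5), (12,G3,3), (13,G1,4.5), (13,G2,4.5), (15,G3,6), (18,G2,7), (21,G2,8), (22,G1,9), (23,G3,10), (25,G1,11.5), (25,G2,11.5)
Step 2: Sum ranks within each group.
R_1 = 26.5 (n_1 = 4)
R_2 = 31 (n_2 = 4)
R_3 = 20.5 (n_3 = 4)
Step 3: H = 12/(N(N+1)) * sum(R_i^2/n_i) - 3(N+1)
     = 12/(12*13) * (26.5^2/4 + 31^2/4 + 20.5^2/4) - 3*13
     = 0.076923 * 520.875 - 39
     = 1.067308.
Step 4: Ties present; correction factor C = 1 - 18/(12^3 - 12) = 0.989510. Corrected H = 1.067308 / 0.989510 = 1.078622.
Step 5: Under H0, H ~ chi^2(2); p-value = 0.583150.
Step 6: alpha = 0.1. fail to reject H0.

H = 1.0786, df = 2, p = 0.583150, fail to reject H0.


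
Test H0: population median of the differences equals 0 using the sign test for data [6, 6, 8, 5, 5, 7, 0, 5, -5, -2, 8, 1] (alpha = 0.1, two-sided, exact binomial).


Step 1: Discard zero differences. Original n = 12; n_eff = number of nonzero differences = 11.
Nonzero differences (with sign): +6, +6, +8, +5, +5, +7, +5, -5, -2, +8, +1
Step 2: Count signs: positive = 9, negative = 2.
Step 3: Under H0: P(positive) = 0.5, so the number of positives S ~ Bin(11, 0.5).
Step 4: Two-sided exact p-value = sum of Bin(11,0.5) probabilities at or below the observed probability = 0.065430.
Step 5: alpha = 0.1. reject H0.

n_eff = 11, pos = 9, neg = 2, p = 0.065430, reject H0.


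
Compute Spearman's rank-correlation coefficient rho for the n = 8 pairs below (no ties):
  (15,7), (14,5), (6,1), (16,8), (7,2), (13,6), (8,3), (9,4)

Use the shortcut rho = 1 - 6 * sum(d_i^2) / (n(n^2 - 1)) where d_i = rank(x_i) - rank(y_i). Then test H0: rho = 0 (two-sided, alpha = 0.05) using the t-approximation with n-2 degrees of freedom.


Step 1: Rank x and y separately (midranks; no ties here).
rank(x): 15->7, 14->6, 6->1, 16->8, 7->2, 13->5, 8->3, 9->4
rank(y): 7->7, 5->5, 1->1, 8->8, 2->2, 6->6, 3->3, 4->4
Step 2: d_i = R_x(i) - R_y(i); compute d_i^2.
  (7-7)^2=0, (6-5)^2=1, (1-1)^2=0, (8-8)^2=0, (2-2)^2=0, (5-6)^2=1, (3-3)^2=0, (4-4)^2=0
sum(d^2) = 2.
Step 3: rho = 1 - 6*2 / (8*(8^2 - 1)) = 1 - 12/504 = 0.976190.
Step 4: Under H0, t = rho * sqrt((n-2)/(1-rho^2)) = 11.0235 ~ t(6).
Step 5: Two-sided p-value from the t-distribution with 6 df = 0.000033.
Step 6: alpha = 0.05. reject H0.

rho = 0.9762, p = 0.000033, reject H0 at alpha = 0.05.


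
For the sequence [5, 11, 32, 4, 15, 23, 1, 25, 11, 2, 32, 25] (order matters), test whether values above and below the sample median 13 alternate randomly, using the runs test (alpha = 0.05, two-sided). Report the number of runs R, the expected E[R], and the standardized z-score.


Step 1: Compute median = 13; label A = above, B = below.
Labels in order: BBABAABABBAA  (n_A = 6, n_B = 6)
Step 2: Count runs R = 8.
Step 3: Under H0 (random ordering), E[R] = 2*n_A*n_B/(n_A+n_B) + 1 = 2*6*6/12 + 1 = 7.0000.
        Var[R] = 2*n_A*n_B*(2*n_A*n_B - n_A - n_B) / ((n_A+n_B)^2 * (n_A+n_B-1)) = 4320/1584 = 2.7273.
        SD[R] = 1.6514.
Step 4: Continuity-corrected z = (R - 0.5 - E[R]) / SD[R] = (8 - 0.5 - 7.0000) / 1.6514 = 0.3028.
Step 5: Two-sided p-value via normal approximation = 2*(1 - Phi(|z|)) = 0.762069.
Step 6: alpha = 0.05. fail to reject H0.

R = 8, z = 0.3028, p = 0.762069, fail to reject H0.


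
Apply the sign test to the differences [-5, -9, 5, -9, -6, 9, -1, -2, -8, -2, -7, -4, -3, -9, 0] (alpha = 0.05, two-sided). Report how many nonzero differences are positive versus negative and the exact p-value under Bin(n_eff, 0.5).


Step 1: Discard zero differences. Original n = 15; n_eff = number of nonzero differences = 14.
Nonzero differences (with sign): -5, -9, +5, -9, -6, +9, -1, -2, -8, -2, -7, -4, -3, -9
Step 2: Count signs: positive = 2, negative = 12.
Step 3: Under H0: P(positive) = 0.5, so the number of positives S ~ Bin(14, 0.5).
Step 4: Two-sided exact p-value = sum of Bin(14,0.5) probabilities at or below the observed probability = 0.012939.
Step 5: alpha = 0.05. reject H0.

n_eff = 14, pos = 2, neg = 12, p = 0.012939, reject H0.


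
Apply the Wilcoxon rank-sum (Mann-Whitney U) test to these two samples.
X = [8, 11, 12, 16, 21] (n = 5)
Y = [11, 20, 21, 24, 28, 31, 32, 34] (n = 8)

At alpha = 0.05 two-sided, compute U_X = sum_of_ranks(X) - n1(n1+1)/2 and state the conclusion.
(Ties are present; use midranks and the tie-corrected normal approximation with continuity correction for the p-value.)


Step 1: Combine and sort all 13 observations; assign midranks.
sorted (value, group): (8,X), (11,X), (11,Y), (12,X), (16,X), (20,Y), (21,X), (21,Y), (24,Y), (28,Y), (31,Y), (32,Y), (34,Y)
ranks: 8->1, 11->2.5, 11->2.5, 12->4, 16->5, 20->6, 21->7.5, 21->7.5, 24->9, 28->10, 31->11, 32->12, 34->13
Step 2: Rank sum for X: R1 = 1 + 2.5 + 4 + 5 + 7.5 = 20.
Step 3: U_X = R1 - n1(n1+1)/2 = 20 - 5*6/2 = 20 - 15 = 5.
       U_Y = n1*n2 - U_X = 40 - 5 = 35.
Step 4: Ties are present, so use the tie-corrected normal approximation (with continuity correction) for the p-value.
Step 5: p-value = 0.033301; compare to alpha = 0.05. reject H0.

U_X = 5, p = 0.033301, reject H0 at alpha = 0.05.


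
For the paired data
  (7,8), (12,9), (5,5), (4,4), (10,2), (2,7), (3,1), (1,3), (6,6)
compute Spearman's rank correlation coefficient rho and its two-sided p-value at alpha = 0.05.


Step 1: Rank x and y separately (midranks; no ties here).
rank(x): 7->7, 12->9, 5->5, 4->4, 10->8, 2->2, 3->3, 1->1, 6->6
rank(y): 8->8, 9->9, 5->5, 4->4, 2->2, 7->7, 1->1, 3->3, 6->6
Step 2: d_i = R_x(i) - R_y(i); compute d_i^2.
  (7-8)^2=1, (9-9)^2=0, (5-5)^2=0, (4-4)^2=0, (8-2)^2=36, (2-7)^2=25, (3-1)^2=4, (1-3)^2=4, (6-6)^2=0
sum(d^2) = 70.
Step 3: rho = 1 - 6*70 / (9*(9^2 - 1)) = 1 - 420/720 = 0.416667.
Step 4: Under H0, t = rho * sqrt((n-2)/(1-rho^2)) = 1.2127 ~ t(7).
Step 5: Two-sided p-value from the t-distribution with 7 df = 0.264586.
Step 6: alpha = 0.05. fail to reject H0.

rho = 0.4167, p = 0.264586, fail to reject H0 at alpha = 0.05.


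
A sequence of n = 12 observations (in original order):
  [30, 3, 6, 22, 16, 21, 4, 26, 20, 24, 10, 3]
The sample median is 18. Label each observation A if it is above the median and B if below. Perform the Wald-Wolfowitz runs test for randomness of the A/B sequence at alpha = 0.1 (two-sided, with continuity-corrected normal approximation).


Step 1: Compute median = 18; label A = above, B = below.
Labels in order: ABBABABAAABB  (n_A = 6, n_B = 6)
Step 2: Count runs R = 8.
Step 3: Under H0 (random ordering), E[R] = 2*n_A*n_B/(n_A+n_B) + 1 = 2*6*6/12 + 1 = 7.0000.
        Var[R] = 2*n_A*n_B*(2*n_A*n_B - n_A - n_B) / ((n_A+n_B)^2 * (n_A+n_B-1)) = 4320/1584 = 2.7273.
        SD[R] = 1.6514.
Step 4: Continuity-corrected z = (R - 0.5 - E[R]) / SD[R] = (8 - 0.5 - 7.0000) / 1.6514 = 0.3028.
Step 5: Two-sided p-value via normal approximation = 2*(1 - Phi(|z|)) = 0.762069.
Step 6: alpha = 0.1. fail to reject H0.

R = 8, z = 0.3028, p = 0.762069, fail to reject H0.


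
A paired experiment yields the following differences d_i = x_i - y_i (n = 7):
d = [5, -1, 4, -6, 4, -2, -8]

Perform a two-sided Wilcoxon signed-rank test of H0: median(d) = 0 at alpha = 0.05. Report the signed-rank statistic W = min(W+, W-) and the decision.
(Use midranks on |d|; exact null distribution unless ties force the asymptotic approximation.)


Step 1: Drop any zero differences (none here) and take |d_i|.
|d| = [5, 1, 4, 6, 4, 2, 8]
Step 2: Midrank |d_i| (ties get averaged ranks).
ranks: |5|->5, |1|->1, |4|->3.5, |6|->6, |4|->3.5, |2|->2, |8|->7
Step 3: Attach original signs; sum ranks with positive sign and with negative sign.
W+ = 5 + 3.5 + 3.5 = 12
W- = 1 + 6 + 2 + 7 = 16
(Check: W+ + W- = 28 should equal n(n+1)/2 = 28.)
Step 4: Test statistic W = min(W+, W-) = 12.
Step 5: Ties in |d|, so use the tie-corrected normal approximation.
        E[W] = n(n+1)/4 = 7*8/4 = 14.
        Tie groups: |d|=4 (t=2); sum(t^3 - t) = 6.
        Var[W] = n(n+1)(2n+1)/24 - sum(t^3-t)/48 = 840/24 - 6/48 = 34.875.
        z = (W - E[W]) / sqrt(Var[W]) = (12 - 14) / 5.9055 = -0.3387.
        Two-sided p = 2*Phi(z) = 0.734861.
Step 6: alpha = 0.05. fail to reject H0.

W+ = 12, W- = 16, W = min = 12, p = 0.734861, fail to reject H0.


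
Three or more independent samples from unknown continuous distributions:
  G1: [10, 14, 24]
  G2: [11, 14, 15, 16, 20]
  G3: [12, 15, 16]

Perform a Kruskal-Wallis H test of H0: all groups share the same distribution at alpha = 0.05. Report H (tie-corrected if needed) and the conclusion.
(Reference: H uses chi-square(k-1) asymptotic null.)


Step 1: Combine all N = 11 observations and assign midranks.
sorted (value, group, rank): (10,G1,1), (11,G2,2), (12,G3,3), (14,G1,4.5), (14,G2,4.5), (15,G2,6.5), (15,G3,6.5), (16,G2,8.5), (16,G3,8.5), (20,G2,10), (24,G1,11)
Step 2: Sum ranks within each group.
R_1 = 16.5 (n_1 = 3)
R_2 = 31.5 (n_2 = 5)
R_3 = 18 (n_3 = 3)
Step 3: H = 12/(N(N+1)) * sum(R_i^2/n_i) - 3(N+1)
     = 12/(11*12) * (16.5^2/3 + 31.5^2/5 + 18^2/3) - 3*12
     = 0.090909 * 397.2 - 36
     = 0.109091.
Step 4: Ties present; correction factor C = 1 - 18/(11^3 - 11) = 0.986364. Corrected H = 0.109091 / 0.986364 = 0.110599.
Step 5: Under H0, H ~ chi^2(2); p-value = 0.946202.
Step 6: alpha = 0.05. fail to reject H0.

H = 0.1106, df = 2, p = 0.946202, fail to reject H0.


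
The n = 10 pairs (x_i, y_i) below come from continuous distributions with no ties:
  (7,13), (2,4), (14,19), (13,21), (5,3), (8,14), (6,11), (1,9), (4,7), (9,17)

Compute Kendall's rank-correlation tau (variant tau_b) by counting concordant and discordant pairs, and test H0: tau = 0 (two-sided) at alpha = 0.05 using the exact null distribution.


Step 1: Enumerate the 45 unordered pairs (i,j) with i<j and classify each by sign(x_j-x_i) * sign(y_j-y_i).
  (1,2):dx=-5,dy=-9->C; (1,3):dx=+7,dy=+6->C; (1,4):dx=+6,dy=+8->C; (1,5):dx=-2,dy=-10->C
  (1,6):dx=+1,dy=+1->C; (1,7):dx=-1,dy=-2->C; (1,8):dx=-6,dy=-4->C; (1,9):dx=-3,dy=-6->C
  (1,10):dx=+2,dy=+4->C; (2,3):dx=+12,dy=+15->C; (2,4):dx=+11,dy=+17->C; (2,5):dx=+3,dy=-1->D
  (2,6):dx=+6,dy=+10->C; (2,7):dx=+4,dy=+7->C; (2,8):dx=-1,dy=+5->D; (2,9):dx=+2,dy=+3->C
  (2,10):dx=+7,dy=+13->C; (3,4):dx=-1,dy=+2->D; (3,5):dx=-9,dy=-16->C; (3,6):dx=-6,dy=-5->C
  (3,7):dx=-8,dy=-8->C; (3,8):dx=-13,dy=-10->C; (3,9):dx=-10,dy=-12->C; (3,10):dx=-5,dy=-2->C
  (4,5):dx=-8,dy=-18->C; (4,6):dx=-5,dy=-7->C; (4,7):dx=-7,dy=-10->C; (4,8):dx=-12,dy=-12->C
  (4,9):dx=-9,dy=-14->C; (4,10):dx=-4,dy=-4->C; (5,6):dx=+3,dy=+11->C; (5,7):dx=+1,dy=+8->C
  (5,8):dx=-4,dy=+6->D; (5,9):dx=-1,dy=+4->D; (5,10):dx=+4,dy=+14->C; (6,7):dx=-2,dy=-3->C
  (6,8):dx=-7,dy=-5->C; (6,9):dx=-4,dy=-7->C; (6,10):dx=+1,dy=+3->C; (7,8):dx=-5,dy=-2->C
  (7,9):dx=-2,dy=-4->C; (7,10):dx=+3,dy=+6->C; (8,9):dx=+3,dy=-2->D; (8,10):dx=+8,dy=+8->C
  (9,10):dx=+5,dy=+10->C
Step 2: C = 39, D = 6, total pairs = 45.
Step 3: tau = (C - D)/(n(n-1)/2) = (39 - 6)/45 = 0.733333.
Step 4: Exact two-sided p-value (enumerate n! = 3628800 permutations of y under H0): p = 0.002213.
Step 5: alpha = 0.05. reject H0.

tau_b = 0.7333 (C=39, D=6), p = 0.002213, reject H0.


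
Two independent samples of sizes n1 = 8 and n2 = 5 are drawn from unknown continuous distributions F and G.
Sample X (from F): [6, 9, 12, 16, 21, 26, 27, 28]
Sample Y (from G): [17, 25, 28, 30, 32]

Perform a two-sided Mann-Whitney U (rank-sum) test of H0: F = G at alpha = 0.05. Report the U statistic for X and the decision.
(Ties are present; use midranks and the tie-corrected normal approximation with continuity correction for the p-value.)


Step 1: Combine and sort all 13 observations; assign midranks.
sorted (value, group): (6,X), (9,X), (12,X), (16,X), (17,Y), (21,X), (25,Y), (26,X), (27,X), (28,X), (28,Y), (30,Y), (32,Y)
ranks: 6->1, 9->2, 12->3, 16->4, 17->5, 21->6, 25->7, 26->8, 27->9, 28->10.5, 28->10.5, 30->12, 32->13
Step 2: Rank sum for X: R1 = 1 + 2 + 3 + 4 + 6 + 8 + 9 + 10.5 = 43.5.
Step 3: U_X = R1 - n1(n1+1)/2 = 43.5 - 8*9/2 = 43.5 - 36 = 7.5.
       U_Y = n1*n2 - U_X = 40 - 7.5 = 32.5.
Step 4: Ties are present, so use the tie-corrected normal approximation (with continuity correction) for the p-value.
Step 5: p-value = 0.078571; compare to alpha = 0.05. fail to reject H0.

U_X = 7.5, p = 0.078571, fail to reject H0 at alpha = 0.05.


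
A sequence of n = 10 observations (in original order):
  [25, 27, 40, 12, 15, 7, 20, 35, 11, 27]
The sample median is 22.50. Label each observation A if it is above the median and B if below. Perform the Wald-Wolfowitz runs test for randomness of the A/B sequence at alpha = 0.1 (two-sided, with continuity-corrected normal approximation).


Step 1: Compute median = 22.50; label A = above, B = below.
Labels in order: AAABBBBABA  (n_A = 5, n_B = 5)
Step 2: Count runs R = 5.
Step 3: Under H0 (random ordering), E[R] = 2*n_A*n_B/(n_A+n_B) + 1 = 2*5*5/10 + 1 = 6.0000.
        Var[R] = 2*n_A*n_B*(2*n_A*n_B - n_A - n_B) / ((n_A+n_B)^2 * (n_A+n_B-1)) = 2000/900 = 2.2222.
        SD[R] = 1.4907.
Step 4: Continuity-corrected z = (R + 0.5 - E[R]) / SD[R] = (5 + 0.5 - 6.0000) / 1.4907 = -0.3354.
Step 5: Two-sided p-value via normal approximation = 2*(1 - Phi(|z|)) = 0.737316.
Step 6: alpha = 0.1. fail to reject H0.

R = 5, z = -0.3354, p = 0.737316, fail to reject H0.


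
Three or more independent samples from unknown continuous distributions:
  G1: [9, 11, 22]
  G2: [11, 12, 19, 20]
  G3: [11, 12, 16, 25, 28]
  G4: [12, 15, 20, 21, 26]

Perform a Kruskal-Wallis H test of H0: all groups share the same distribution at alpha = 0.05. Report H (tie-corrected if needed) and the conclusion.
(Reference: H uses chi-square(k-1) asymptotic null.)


Step 1: Combine all N = 17 observations and assign midranks.
sorted (value, group, rank): (9,G1,1), (11,G1,3), (11,G2,3), (11,G3,3), (12,G2,6), (12,G3,6), (12,G4,6), (15,G4,8), (16,G3,9), (19,G2,10), (20,G2,11.5), (20,G4,11.5), (21,G4,13), (22,G1,14), (25,G3,15), (26,G4,16), (28,G3,17)
Step 2: Sum ranks within each group.
R_1 = 18 (n_1 = 3)
R_2 = 30.5 (n_2 = 4)
R_3 = 50 (n_3 = 5)
R_4 = 54.5 (n_4 = 5)
Step 3: H = 12/(N(N+1)) * sum(R_i^2/n_i) - 3(N+1)
     = 12/(17*18) * (18^2/3 + 30.5^2/4 + 50^2/5 + 54.5^2/5) - 3*18
     = 0.039216 * 1434.61 - 54
     = 2.259314.
Step 4: Ties present; correction factor C = 1 - 54/(17^3 - 17) = 0.988971. Corrected H = 2.259314 / 0.988971 = 2.284511.
Step 5: Under H0, H ~ chi^2(3); p-value = 0.515495.
Step 6: alpha = 0.05. fail to reject H0.

H = 2.2845, df = 3, p = 0.515495, fail to reject H0.


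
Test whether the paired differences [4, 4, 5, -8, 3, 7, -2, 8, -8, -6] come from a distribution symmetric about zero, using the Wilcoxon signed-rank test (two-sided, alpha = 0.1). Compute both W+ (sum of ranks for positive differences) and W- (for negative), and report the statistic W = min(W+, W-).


Step 1: Drop any zero differences (none here) and take |d_i|.
|d| = [4, 4, 5, 8, 3, 7, 2, 8, 8, 6]
Step 2: Midrank |d_i| (ties get averaged ranks).
ranks: |4|->3.5, |4|->3.5, |5|->5, |8|->9, |3|->2, |7|->7, |2|->1, |8|->9, |8|->9, |6|->6
Step 3: Attach original signs; sum ranks with positive sign and with negative sign.
W+ = 3.5 + 3.5 + 5 + 2 + 7 + 9 = 30
W- = 9 + 1 + 9 + 6 = 25
(Check: W+ + W- = 55 should equal n(n+1)/2 = 55.)
Step 4: Test statistic W = min(W+, W-) = 25.
Step 5: Ties in |d|, so use the tie-corrected normal approximation.
        E[W] = n(n+1)/4 = 10*11/4 = 27.5.
        Tie groups: |d|=4 (t=2), |d|=8 (t=3); sum(t^3 - t) = 30.
        Var[W] = n(n+1)(2n+1)/24 - sum(t^3-t)/48 = 2310/24 - 30/48 = 95.625.
        z = (W - E[W]) / sqrt(Var[W]) = (25 - 27.5) / 9.7788 = -0.2557.
        Two-sided p = 2*Phi(z) = 0.798217.
Step 6: alpha = 0.1. fail to reject H0.

W+ = 30, W- = 25, W = min = 25, p = 0.798217, fail to reject H0.


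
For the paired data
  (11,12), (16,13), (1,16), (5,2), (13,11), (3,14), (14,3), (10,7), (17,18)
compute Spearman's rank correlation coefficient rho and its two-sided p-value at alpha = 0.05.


Step 1: Rank x and y separately (midranks; no ties here).
rank(x): 11->5, 16->8, 1->1, 5->3, 13->6, 3->2, 14->7, 10->4, 17->9
rank(y): 12->5, 13->6, 16->8, 2->1, 11->4, 14->7, 3->2, 7->3, 18->9
Step 2: d_i = R_x(i) - R_y(i); compute d_i^2.
  (5-5)^2=0, (8-6)^2=4, (1-8)^2=49, (3-1)^2=4, (6-4)^2=4, (2-7)^2=25, (7-2)^2=25, (4-3)^2=1, (9-9)^2=0
sum(d^2) = 112.
Step 3: rho = 1 - 6*112 / (9*(9^2 - 1)) = 1 - 672/720 = 0.066667.
Step 4: Under H0, t = rho * sqrt((n-2)/(1-rho^2)) = 0.1768 ~ t(7).
Step 5: Two-sided p-value from the t-distribution with 7 df = 0.864690.
Step 6: alpha = 0.05. fail to reject H0.

rho = 0.0667, p = 0.864690, fail to reject H0 at alpha = 0.05.


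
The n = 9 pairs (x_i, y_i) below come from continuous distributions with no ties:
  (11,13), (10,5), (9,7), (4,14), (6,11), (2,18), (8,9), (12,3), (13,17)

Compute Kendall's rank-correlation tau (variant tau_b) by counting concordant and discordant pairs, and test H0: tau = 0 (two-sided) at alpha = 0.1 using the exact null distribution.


Step 1: Enumerate the 36 unordered pairs (i,j) with i<j and classify each by sign(x_j-x_i) * sign(y_j-y_i).
  (1,2):dx=-1,dy=-8->C; (1,3):dx=-2,dy=-6->C; (1,4):dx=-7,dy=+1->D; (1,5):dx=-5,dy=-2->C
  (1,6):dx=-9,dy=+5->D; (1,7):dx=-3,dy=-4->C; (1,8):dx=+1,dy=-10->D; (1,9):dx=+2,dy=+4->C
  (2,3):dx=-1,dy=+2->D; (2,4):dx=-6,dy=+9->D; (2,5):dx=-4,dy=+6->D; (2,6):dx=-8,dy=+13->D
  (2,7):dx=-2,dy=+4->D; (2,8):dx=+2,dy=-2->D; (2,9):dx=+3,dy=+12->C; (3,4):dx=-5,dy=+7->D
  (3,5):dx=-3,dy=+4->D; (3,6):dx=-7,dy=+11->D; (3,7):dx=-1,dy=+2->D; (3,8):dx=+3,dy=-4->D
  (3,9):dx=+4,dy=+10->C; (4,5):dx=+2,dy=-3->D; (4,6):dx=-2,dy=+4->D; (4,7):dx=+4,dy=-5->D
  (4,8):dx=+8,dy=-11->D; (4,9):dx=+9,dy=+3->C; (5,6):dx=-4,dy=+7->D; (5,7):dx=+2,dy=-2->D
  (5,8):dx=+6,dy=-8->D; (5,9):dx=+7,dy=+6->C; (6,7):dx=+6,dy=-9->D; (6,8):dx=+10,dy=-15->D
  (6,9):dx=+11,dy=-1->D; (7,8):dx=+4,dy=-6->D; (7,9):dx=+5,dy=+8->C; (8,9):dx=+1,dy=+14->C
Step 2: C = 11, D = 25, total pairs = 36.
Step 3: tau = (C - D)/(n(n-1)/2) = (11 - 25)/36 = -0.388889.
Step 4: Exact two-sided p-value (enumerate n! = 362880 permutations of y under H0): p = 0.180181.
Step 5: alpha = 0.1. fail to reject H0.

tau_b = -0.3889 (C=11, D=25), p = 0.180181, fail to reject H0.


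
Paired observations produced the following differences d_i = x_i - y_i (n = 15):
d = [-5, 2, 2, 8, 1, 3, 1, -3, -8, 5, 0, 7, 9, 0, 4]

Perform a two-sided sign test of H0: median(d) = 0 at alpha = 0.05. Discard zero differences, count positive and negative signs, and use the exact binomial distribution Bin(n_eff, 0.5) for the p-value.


Step 1: Discard zero differences. Original n = 15; n_eff = number of nonzero differences = 13.
Nonzero differences (with sign): -5, +2, +2, +8, +1, +3, +1, -3, -8, +5, +7, +9, +4
Step 2: Count signs: positive = 10, negative = 3.
Step 3: Under H0: P(positive) = 0.5, so the number of positives S ~ Bin(13, 0.5).
Step 4: Two-sided exact p-value = sum of Bin(13,0.5) probabilities at or below the observed probability = 0.092285.
Step 5: alpha = 0.05. fail to reject H0.

n_eff = 13, pos = 10, neg = 3, p = 0.092285, fail to reject H0.


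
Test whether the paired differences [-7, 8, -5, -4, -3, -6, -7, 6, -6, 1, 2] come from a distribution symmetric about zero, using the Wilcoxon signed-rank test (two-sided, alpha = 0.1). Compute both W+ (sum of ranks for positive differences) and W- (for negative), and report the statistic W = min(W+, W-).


Step 1: Drop any zero differences (none here) and take |d_i|.
|d| = [7, 8, 5, 4, 3, 6, 7, 6, 6, 1, 2]
Step 2: Midrank |d_i| (ties get averaged ranks).
ranks: |7|->9.5, |8|->11, |5|->5, |4|->4, |3|->3, |6|->7, |7|->9.5, |6|->7, |6|->7, |1|->1, |2|->2
Step 3: Attach original signs; sum ranks with positive sign and with negative sign.
W+ = 11 + 7 + 1 + 2 = 21
W- = 9.5 + 5 + 4 + 3 + 7 + 9.5 + 7 = 45
(Check: W+ + W- = 66 should equal n(n+1)/2 = 66.)
Step 4: Test statistic W = min(W+, W-) = 21.
Step 5: Ties in |d|, so use the tie-corrected normal approximation.
        E[W] = n(n+1)/4 = 11*12/4 = 33.
        Tie groups: |d|=6 (t=3), |d|=7 (t=2); sum(t^3 - t) = 30.
        Var[W] = n(n+1)(2n+1)/24 - sum(t^3-t)/48 = 3036/24 - 30/48 = 125.875.
        z = (W - E[W]) / sqrt(Var[W]) = (21 - 33) / 11.2194 = -1.0696.
        Two-sided p = 2*Phi(z) = 0.284810.
Step 6: alpha = 0.1. fail to reject H0.

W+ = 21, W- = 45, W = min = 21, p = 0.284810, fail to reject H0.


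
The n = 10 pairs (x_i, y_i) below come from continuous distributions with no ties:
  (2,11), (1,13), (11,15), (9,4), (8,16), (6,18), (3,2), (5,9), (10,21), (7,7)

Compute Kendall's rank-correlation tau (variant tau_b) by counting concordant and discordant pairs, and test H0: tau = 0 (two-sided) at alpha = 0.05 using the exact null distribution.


Step 1: Enumerate the 45 unordered pairs (i,j) with i<j and classify each by sign(x_j-x_i) * sign(y_j-y_i).
  (1,2):dx=-1,dy=+2->D; (1,3):dx=+9,dy=+4->C; (1,4):dx=+7,dy=-7->D; (1,5):dx=+6,dy=+5->C
  (1,6):dx=+4,dy=+7->C; (1,7):dx=+1,dy=-9->D; (1,8):dx=+3,dy=-2->D; (1,9):dx=+8,dy=+10->C
  (1,10):dx=+5,dy=-4->D; (2,3):dx=+10,dy=+2->C; (2,4):dx=+8,dy=-9->D; (2,5):dx=+7,dy=+3->C
  (2,6):dx=+5,dy=+5->C; (2,7):dx=+2,dy=-11->D; (2,8):dx=+4,dy=-4->D; (2,9):dx=+9,dy=+8->C
  (2,10):dx=+6,dy=-6->D; (3,4):dx=-2,dy=-11->C; (3,5):dx=-3,dy=+1->D; (3,6):dx=-5,dy=+3->D
  (3,7):dx=-8,dy=-13->C; (3,8):dx=-6,dy=-6->C; (3,9):dx=-1,dy=+6->D; (3,10):dx=-4,dy=-8->C
  (4,5):dx=-1,dy=+12->D; (4,6):dx=-3,dy=+14->D; (4,7):dx=-6,dy=-2->C; (4,8):dx=-4,dy=+5->D
  (4,9):dx=+1,dy=+17->C; (4,10):dx=-2,dy=+3->D; (5,6):dx=-2,dy=+2->D; (5,7):dx=-5,dy=-14->C
  (5,8):dx=-3,dy=-7->C; (5,9):dx=+2,dy=+5->C; (5,10):dx=-1,dy=-9->C; (6,7):dx=-3,dy=-16->C
  (6,8):dx=-1,dy=-9->C; (6,9):dx=+4,dy=+3->C; (6,10):dx=+1,dy=-11->D; (7,8):dx=+2,dy=+7->C
  (7,9):dx=+7,dy=+19->C; (7,10):dx=+4,dy=+5->C; (8,9):dx=+5,dy=+12->C; (8,10):dx=+2,dy=-2->D
  (9,10):dx=-3,dy=-14->C
Step 2: C = 26, D = 19, total pairs = 45.
Step 3: tau = (C - D)/(n(n-1)/2) = (26 - 19)/45 = 0.155556.
Step 4: Exact two-sided p-value (enumerate n! = 3628800 permutations of y under H0): p = 0.600654.
Step 5: alpha = 0.05. fail to reject H0.

tau_b = 0.1556 (C=26, D=19), p = 0.600654, fail to reject H0.


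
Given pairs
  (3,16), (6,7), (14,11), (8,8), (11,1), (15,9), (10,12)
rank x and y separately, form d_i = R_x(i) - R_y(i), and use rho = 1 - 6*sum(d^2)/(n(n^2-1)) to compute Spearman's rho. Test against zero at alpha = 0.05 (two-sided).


Step 1: Rank x and y separately (midranks; no ties here).
rank(x): 3->1, 6->2, 14->6, 8->3, 11->5, 15->7, 10->4
rank(y): 16->7, 7->2, 11->5, 8->3, 1->1, 9->4, 12->6
Step 2: d_i = R_x(i) - R_y(i); compute d_i^2.
  (1-7)^2=36, (2-2)^2=0, (6-5)^2=1, (3-3)^2=0, (5-1)^2=16, (7-4)^2=9, (4-6)^2=4
sum(d^2) = 66.
Step 3: rho = 1 - 6*66 / (7*(7^2 - 1)) = 1 - 396/336 = -0.178571.
Step 4: Under H0, t = rho * sqrt((n-2)/(1-rho^2)) = -0.4058 ~ t(5).
Step 5: Two-sided p-value from the t-distribution with 5 df = 0.701658.
Step 6: alpha = 0.05. fail to reject H0.

rho = -0.1786, p = 0.701658, fail to reject H0 at alpha = 0.05.


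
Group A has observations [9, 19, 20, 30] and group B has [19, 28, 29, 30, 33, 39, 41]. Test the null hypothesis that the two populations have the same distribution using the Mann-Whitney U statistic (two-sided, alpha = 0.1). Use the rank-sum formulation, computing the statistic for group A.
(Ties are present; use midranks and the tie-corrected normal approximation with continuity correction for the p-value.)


Step 1: Combine and sort all 11 observations; assign midranks.
sorted (value, group): (9,X), (19,X), (19,Y), (20,X), (28,Y), (29,Y), (30,X), (30,Y), (33,Y), (39,Y), (41,Y)
ranks: 9->1, 19->2.5, 19->2.5, 20->4, 28->5, 29->6, 30->7.5, 30->7.5, 33->9, 39->10, 41->11
Step 2: Rank sum for X: R1 = 1 + 2.5 + 4 + 7.5 = 15.
Step 3: U_X = R1 - n1(n1+1)/2 = 15 - 4*5/2 = 15 - 10 = 5.
       U_Y = n1*n2 - U_X = 28 - 5 = 23.
Step 4: Ties are present, so use the tie-corrected normal approximation (with continuity correction) for the p-value.
Step 5: p-value = 0.106592; compare to alpha = 0.1. fail to reject H0.

U_X = 5, p = 0.106592, fail to reject H0 at alpha = 0.1.


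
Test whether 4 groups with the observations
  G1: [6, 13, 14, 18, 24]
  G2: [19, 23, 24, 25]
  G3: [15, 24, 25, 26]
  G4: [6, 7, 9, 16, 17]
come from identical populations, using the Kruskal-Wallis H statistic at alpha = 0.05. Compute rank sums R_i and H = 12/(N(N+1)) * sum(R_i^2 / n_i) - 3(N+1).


Step 1: Combine all N = 18 observations and assign midranks.
sorted (value, group, rank): (6,G1,1.5), (6,G4,1.5), (7,G4,3), (9,G4,4), (13,G1,5), (14,G1,6), (15,G3,7), (16,G4,8), (17,G4,9), (18,G1,10), (19,G2,11), (23,G2,12), (24,G1,14), (24,G2,14), (24,G3,14), (25,G2,16.5), (25,G3,16.5), (26,G3,18)
Step 2: Sum ranks within each group.
R_1 = 36.5 (n_1 = 5)
R_2 = 53.5 (n_2 = 4)
R_3 = 55.5 (n_3 = 4)
R_4 = 25.5 (n_4 = 5)
Step 3: H = 12/(N(N+1)) * sum(R_i^2/n_i) - 3(N+1)
     = 12/(18*19) * (36.5^2/5 + 53.5^2/4 + 55.5^2/4 + 25.5^2/5) - 3*19
     = 0.035088 * 1882.12 - 57
     = 9.039474.
Step 4: Ties present; correction factor C = 1 - 36/(18^3 - 18) = 0.993808. Corrected H = 9.039474 / 0.993808 = 9.095794.
Step 5: Under H0, H ~ chi^2(3); p-value = 0.028044.
Step 6: alpha = 0.05. reject H0.

H = 9.0958, df = 3, p = 0.028044, reject H0.


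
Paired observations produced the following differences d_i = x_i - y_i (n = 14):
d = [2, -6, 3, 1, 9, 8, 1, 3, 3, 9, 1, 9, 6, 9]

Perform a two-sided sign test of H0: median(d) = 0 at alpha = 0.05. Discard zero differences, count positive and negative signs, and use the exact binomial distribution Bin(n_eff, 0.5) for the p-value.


Step 1: Discard zero differences. Original n = 14; n_eff = number of nonzero differences = 14.
Nonzero differences (with sign): +2, -6, +3, +1, +9, +8, +1, +3, +3, +9, +1, +9, +6, +9
Step 2: Count signs: positive = 13, negative = 1.
Step 3: Under H0: P(positive) = 0.5, so the number of positives S ~ Bin(14, 0.5).
Step 4: Two-sided exact p-value = sum of Bin(14,0.5) probabilities at or below the observed probability = 0.001831.
Step 5: alpha = 0.05. reject H0.

n_eff = 14, pos = 13, neg = 1, p = 0.001831, reject H0.


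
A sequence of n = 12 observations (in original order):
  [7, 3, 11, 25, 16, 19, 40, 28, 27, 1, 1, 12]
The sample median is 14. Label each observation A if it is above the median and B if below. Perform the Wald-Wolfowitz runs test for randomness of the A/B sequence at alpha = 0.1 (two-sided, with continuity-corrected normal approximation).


Step 1: Compute median = 14; label A = above, B = below.
Labels in order: BBBAAAAAABBB  (n_A = 6, n_B = 6)
Step 2: Count runs R = 3.
Step 3: Under H0 (random ordering), E[R] = 2*n_A*n_B/(n_A+n_B) + 1 = 2*6*6/12 + 1 = 7.0000.
        Var[R] = 2*n_A*n_B*(2*n_A*n_B - n_A - n_B) / ((n_A+n_B)^2 * (n_A+n_B-1)) = 4320/1584 = 2.7273.
        SD[R] = 1.6514.
Step 4: Continuity-corrected z = (R + 0.5 - E[R]) / SD[R] = (3 + 0.5 - 7.0000) / 1.6514 = -2.1194.
Step 5: Two-sided p-value via normal approximation = 2*(1 - Phi(|z|)) = 0.034060.
Step 6: alpha = 0.1. reject H0.

R = 3, z = -2.1194, p = 0.034060, reject H0.


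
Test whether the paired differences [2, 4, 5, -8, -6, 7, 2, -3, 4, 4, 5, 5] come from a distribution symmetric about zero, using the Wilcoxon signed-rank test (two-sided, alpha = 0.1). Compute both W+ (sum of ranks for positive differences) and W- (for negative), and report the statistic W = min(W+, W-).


Step 1: Drop any zero differences (none here) and take |d_i|.
|d| = [2, 4, 5, 8, 6, 7, 2, 3, 4, 4, 5, 5]
Step 2: Midrank |d_i| (ties get averaged ranks).
ranks: |2|->1.5, |4|->5, |5|->8, |8|->12, |6|->10, |7|->11, |2|->1.5, |3|->3, |4|->5, |4|->5, |5|->8, |5|->8
Step 3: Attach original signs; sum ranks with positive sign and with negative sign.
W+ = 1.5 + 5 + 8 + 11 + 1.5 + 5 + 5 + 8 + 8 = 53
W- = 12 + 10 + 3 = 25
(Check: W+ + W- = 78 should equal n(n+1)/2 = 78.)
Step 4: Test statistic W = min(W+, W-) = 25.
Step 5: Ties in |d|, so use the tie-corrected normal approximation.
        E[W] = n(n+1)/4 = 12*13/4 = 39.
        Tie groups: |d|=2 (t=2), |d|=4 (t=3), |d|=5 (t=3); sum(t^3 - t) = 54.
        Var[W] = n(n+1)(2n+1)/24 - sum(t^3-t)/48 = 3900/24 - 54/48 = 161.375.
        z = (W - E[W]) / sqrt(Var[W]) = (25 - 39) / 12.7033 = -1.1021.
        Two-sided p = 2*Phi(z) = 0.270430.
Step 6: alpha = 0.1. fail to reject H0.

W+ = 53, W- = 25, W = min = 25, p = 0.270430, fail to reject H0.


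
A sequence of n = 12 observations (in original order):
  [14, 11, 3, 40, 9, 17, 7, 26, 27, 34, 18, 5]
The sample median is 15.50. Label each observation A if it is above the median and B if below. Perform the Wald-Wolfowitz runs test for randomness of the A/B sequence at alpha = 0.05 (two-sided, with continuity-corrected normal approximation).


Step 1: Compute median = 15.50; label A = above, B = below.
Labels in order: BBBABABAAAAB  (n_A = 6, n_B = 6)
Step 2: Count runs R = 7.
Step 3: Under H0 (random ordering), E[R] = 2*n_A*n_B/(n_A+n_B) + 1 = 2*6*6/12 + 1 = 7.0000.
        Var[R] = 2*n_A*n_B*(2*n_A*n_B - n_A - n_B) / ((n_A+n_B)^2 * (n_A+n_B-1)) = 4320/1584 = 2.7273.
        SD[R] = 1.6514.
Step 4: R = E[R], so z = 0 with no continuity correction.
Step 5: Two-sided p-value via normal approximation = 2*(1 - Phi(|z|)) = 1.000000.
Step 6: alpha = 0.05. fail to reject H0.

R = 7, z = 0.0000, p = 1.000000, fail to reject H0.


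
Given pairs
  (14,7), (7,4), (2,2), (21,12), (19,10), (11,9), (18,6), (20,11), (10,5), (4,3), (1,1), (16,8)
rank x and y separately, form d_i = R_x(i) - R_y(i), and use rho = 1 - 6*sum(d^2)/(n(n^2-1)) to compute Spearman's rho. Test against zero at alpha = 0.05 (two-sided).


Step 1: Rank x and y separately (midranks; no ties here).
rank(x): 14->7, 7->4, 2->2, 21->12, 19->10, 11->6, 18->9, 20->11, 10->5, 4->3, 1->1, 16->8
rank(y): 7->7, 4->4, 2->2, 12->12, 10->10, 9->9, 6->6, 11->11, 5->5, 3->3, 1->1, 8->8
Step 2: d_i = R_x(i) - R_y(i); compute d_i^2.
  (7-7)^2=0, (4-4)^2=0, (2-2)^2=0, (12-12)^2=0, (10-10)^2=0, (6-9)^2=9, (9-6)^2=9, (11-11)^2=0, (5-5)^2=0, (3-3)^2=0, (1-1)^2=0, (8-8)^2=0
sum(d^2) = 18.
Step 3: rho = 1 - 6*18 / (12*(12^2 - 1)) = 1 - 108/1716 = 0.937063.
Step 4: Under H0, t = rho * sqrt((n-2)/(1-rho^2)) = 8.4868 ~ t(10).
Step 5: Two-sided p-value from the t-distribution with 10 df = 0.000007.
Step 6: alpha = 0.05. reject H0.

rho = 0.9371, p = 0.000007, reject H0 at alpha = 0.05.


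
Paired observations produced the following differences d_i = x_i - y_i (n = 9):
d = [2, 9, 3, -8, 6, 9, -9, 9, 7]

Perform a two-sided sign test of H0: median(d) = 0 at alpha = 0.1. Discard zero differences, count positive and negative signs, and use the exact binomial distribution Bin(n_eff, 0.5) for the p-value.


Step 1: Discard zero differences. Original n = 9; n_eff = number of nonzero differences = 9.
Nonzero differences (with sign): +2, +9, +3, -8, +6, +9, -9, +9, +7
Step 2: Count signs: positive = 7, negative = 2.
Step 3: Under H0: P(positive) = 0.5, so the number of positives S ~ Bin(9, 0.5).
Step 4: Two-sided exact p-value = sum of Bin(9,0.5) probabilities at or below the observed probability = 0.179688.
Step 5: alpha = 0.1. fail to reject H0.

n_eff = 9, pos = 7, neg = 2, p = 0.179688, fail to reject H0.


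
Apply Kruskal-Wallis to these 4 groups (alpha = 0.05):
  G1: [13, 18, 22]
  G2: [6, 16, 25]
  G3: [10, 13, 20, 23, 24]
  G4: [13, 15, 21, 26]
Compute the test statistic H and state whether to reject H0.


Step 1: Combine all N = 15 observations and assign midranks.
sorted (value, group, rank): (6,G2,1), (10,G3,2), (13,G1,4), (13,G3,4), (13,G4,4), (15,G4,6), (16,G2,7), (18,G1,8), (20,G3,9), (21,G4,10), (22,G1,11), (23,G3,12), (24,G3,13), (25,G2,14), (26,G4,15)
Step 2: Sum ranks within each group.
R_1 = 23 (n_1 = 3)
R_2 = 22 (n_2 = 3)
R_3 = 40 (n_3 = 5)
R_4 = 35 (n_4 = 4)
Step 3: H = 12/(N(N+1)) * sum(R_i^2/n_i) - 3(N+1)
     = 12/(15*16) * (23^2/3 + 22^2/3 + 40^2/5 + 35^2/4) - 3*16
     = 0.050000 * 963.917 - 48
     = 0.195833.
Step 4: Ties present; correction factor C = 1 - 24/(15^3 - 15) = 0.992857. Corrected H = 0.195833 / 0.992857 = 0.197242.
Step 5: Under H0, H ~ chi^2(3); p-value = 0.978033.
Step 6: alpha = 0.05. fail to reject H0.

H = 0.1972, df = 3, p = 0.978033, fail to reject H0.


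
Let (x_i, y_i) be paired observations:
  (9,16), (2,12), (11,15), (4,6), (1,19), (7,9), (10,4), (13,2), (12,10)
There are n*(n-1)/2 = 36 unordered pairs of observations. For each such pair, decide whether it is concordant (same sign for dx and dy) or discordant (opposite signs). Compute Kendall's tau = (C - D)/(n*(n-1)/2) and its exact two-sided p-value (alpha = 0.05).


Step 1: Enumerate the 36 unordered pairs (i,j) with i<j and classify each by sign(x_j-x_i) * sign(y_j-y_i).
  (1,2):dx=-7,dy=-4->C; (1,3):dx=+2,dy=-1->D; (1,4):dx=-5,dy=-10->C; (1,5):dx=-8,dy=+3->D
  (1,6):dx=-2,dy=-7->C; (1,7):dx=+1,dy=-12->D; (1,8):dx=+4,dy=-14->D; (1,9):dx=+3,dy=-6->D
  (2,3):dx=+9,dy=+3->C; (2,4):dx=+2,dy=-6->D; (2,5):dx=-1,dy=+7->D; (2,6):dx=+5,dy=-3->D
  (2,7):dx=+8,dy=-8->D; (2,8):dx=+11,dy=-10->D; (2,9):dx=+10,dy=-2->D; (3,4):dx=-7,dy=-9->C
  (3,5):dx=-10,dy=+4->D; (3,6):dx=-4,dy=-6->C; (3,7):dx=-1,dy=-11->C; (3,8):dx=+2,dy=-13->D
  (3,9):dx=+1,dy=-5->D; (4,5):dx=-3,dy=+13->D; (4,6):dx=+3,dy=+3->C; (4,7):dx=+6,dy=-2->D
  (4,8):dx=+9,dy=-4->D; (4,9):dx=+8,dy=+4->C; (5,6):dx=+6,dy=-10->D; (5,7):dx=+9,dy=-15->D
  (5,8):dx=+12,dy=-17->D; (5,9):dx=+11,dy=-9->D; (6,7):dx=+3,dy=-5->D; (6,8):dx=+6,dy=-7->D
  (6,9):dx=+5,dy=+1->C; (7,8):dx=+3,dy=-2->D; (7,9):dx=+2,dy=+6->C; (8,9):dx=-1,dy=+8->D
Step 2: C = 11, D = 25, total pairs = 36.
Step 3: tau = (C - D)/(n(n-1)/2) = (11 - 25)/36 = -0.388889.
Step 4: Exact two-sided p-value (enumerate n! = 362880 permutations of y under H0): p = 0.180181.
Step 5: alpha = 0.05. fail to reject H0.

tau_b = -0.3889 (C=11, D=25), p = 0.180181, fail to reject H0.


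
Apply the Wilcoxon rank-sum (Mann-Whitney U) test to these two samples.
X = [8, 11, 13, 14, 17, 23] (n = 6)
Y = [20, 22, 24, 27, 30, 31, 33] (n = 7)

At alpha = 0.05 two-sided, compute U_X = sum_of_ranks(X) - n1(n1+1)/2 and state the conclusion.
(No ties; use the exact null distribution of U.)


Step 1: Combine and sort all 13 observations; assign midranks.
sorted (value, group): (8,X), (11,X), (13,X), (14,X), (17,X), (20,Y), (22,Y), (23,X), (24,Y), (27,Y), (30,Y), (31,Y), (33,Y)
ranks: 8->1, 11->2, 13->3, 14->4, 17->5, 20->6, 22->7, 23->8, 24->9, 27->10, 30->11, 31->12, 33->13
Step 2: Rank sum for X: R1 = 1 + 2 + 3 + 4 + 5 + 8 = 23.
Step 3: U_X = R1 - n1(n1+1)/2 = 23 - 6*7/2 = 23 - 21 = 2.
       U_Y = n1*n2 - U_X = 42 - 2 = 40.
Step 4: No ties, so the exact null distribution of U (based on enumerating the C(13,6) = 1716 equally likely rank assignments) gives the two-sided p-value.
Step 5: p-value = 0.004662; compare to alpha = 0.05. reject H0.

U_X = 2, p = 0.004662, reject H0 at alpha = 0.05.


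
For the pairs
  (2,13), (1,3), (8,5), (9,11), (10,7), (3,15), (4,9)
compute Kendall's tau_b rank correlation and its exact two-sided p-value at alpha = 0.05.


Step 1: Enumerate the 21 unordered pairs (i,j) with i<j and classify each by sign(x_j-x_i) * sign(y_j-y_i).
  (1,2):dx=-1,dy=-10->C; (1,3):dx=+6,dy=-8->D; (1,4):dx=+7,dy=-2->D; (1,5):dx=+8,dy=-6->D
  (1,6):dx=+1,dy=+2->C; (1,7):dx=+2,dy=-4->D; (2,3):dx=+7,dy=+2->C; (2,4):dx=+8,dy=+8->C
  (2,5):dx=+9,dy=+4->C; (2,6):dx=+2,dy=+12->C; (2,7):dx=+3,dy=+6->C; (3,4):dx=+1,dy=+6->C
  (3,5):dx=+2,dy=+2->C; (3,6):dx=-5,dy=+10->D; (3,7):dx=-4,dy=+4->D; (4,5):dx=+1,dy=-4->D
  (4,6):dx=-6,dy=+4->D; (4,7):dx=-5,dy=-2->C; (5,6):dx=-7,dy=+8->D; (5,7):dx=-6,dy=+2->D
  (6,7):dx=+1,dy=-6->D
Step 2: C = 10, D = 11, total pairs = 21.
Step 3: tau = (C - D)/(n(n-1)/2) = (10 - 11)/21 = -0.047619.
Step 4: Exact two-sided p-value (enumerate n! = 5040 permutations of y under H0): p = 1.000000.
Step 5: alpha = 0.05. fail to reject H0.

tau_b = -0.0476 (C=10, D=11), p = 1.000000, fail to reject H0.
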